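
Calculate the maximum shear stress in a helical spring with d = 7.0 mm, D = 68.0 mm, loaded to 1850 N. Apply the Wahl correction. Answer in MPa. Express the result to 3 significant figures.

1070 MPa

Spring index C = D/d = 68.0/7.0 = 9.7143
K_W = (4C−1)/(4C−4) + 0.615/C = 37.857/34.857 + 0.0633 = 1.1494
τ₀ = 8FD/(πd³) = 8·1850·68.0/(π·7.0³) = 1.0064e+06/1077.6 = 933.96 MPa
τ_max = K·τ₀ = 1.1494 × 933.96 = 1073.5 MPa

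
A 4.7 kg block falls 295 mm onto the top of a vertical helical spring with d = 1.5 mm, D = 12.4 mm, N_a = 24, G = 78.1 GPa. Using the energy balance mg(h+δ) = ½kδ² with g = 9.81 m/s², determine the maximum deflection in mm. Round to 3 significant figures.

k = Gd⁴/(8D³N_a) = (78.1×10³)(1.5⁴)/(8·12.4³·24) = 1.0801 N/mm
W = mg = 4.7 × 9.81 = 46.107 N
½kδ² − Wδ − Wh = 0 → δ = (W + √(W² + 2kWh))/k
δ = (46.107 + √(2125.9 + 29381.1))/1.0801 = (46.107 + 177.5)/1.0801 = 207.03 mm

207 mm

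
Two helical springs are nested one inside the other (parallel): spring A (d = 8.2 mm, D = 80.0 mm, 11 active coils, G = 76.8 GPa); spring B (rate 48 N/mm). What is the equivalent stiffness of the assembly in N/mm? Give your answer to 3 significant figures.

k_A = Gd⁴/(8D³N_a) = (76.8×10³)(8.2⁴)/(8·80.0³·11) = 7.7066 N/mm
Parallel: k_eq = 7.7066 + 48 = 55.707 N/mm

55.7 N/mm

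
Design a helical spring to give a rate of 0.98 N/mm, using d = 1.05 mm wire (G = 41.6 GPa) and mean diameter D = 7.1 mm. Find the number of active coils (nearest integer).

18

N_a = Gd⁴/(8D³k) = (41.6×10³ × 1.05⁴)/(8 × 7.1³ × 0.98)
    = 50565.1 / 2806.02 = 18.02 → 18 coils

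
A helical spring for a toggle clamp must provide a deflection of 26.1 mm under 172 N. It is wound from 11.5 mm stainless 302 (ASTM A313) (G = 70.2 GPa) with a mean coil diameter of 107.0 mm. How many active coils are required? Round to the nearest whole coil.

19

Required rate k = F/δ = 172/26.1 = 6.59 N/mm
N_a = Gd⁴/(8D³k) = (70.2×10³ × 11.5⁴)/(8 × 107.0³ × 6.59)
    = 1.2278e+09 / 6.45846e+07 = 19.01 → 19 coils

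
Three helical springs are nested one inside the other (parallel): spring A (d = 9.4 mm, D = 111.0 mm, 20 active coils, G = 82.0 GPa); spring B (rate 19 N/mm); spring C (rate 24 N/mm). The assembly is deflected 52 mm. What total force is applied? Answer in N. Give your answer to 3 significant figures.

2390 N

k_A = Gd⁴/(8D³N_a) = (82.0×10³)(9.4⁴)/(8·111.0³·20) = 2.9257 N/mm
Parallel: k_eq = 2.9257 + 19 + 24 = 45.926 N/mm
F = k_eq·δ = 45.926·52 = 2388.1 N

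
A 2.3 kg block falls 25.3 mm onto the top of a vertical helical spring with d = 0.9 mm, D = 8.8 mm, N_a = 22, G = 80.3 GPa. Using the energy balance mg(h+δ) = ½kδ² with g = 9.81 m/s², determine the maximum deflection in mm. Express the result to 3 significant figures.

124 mm

k = Gd⁴/(8D³N_a) = (80.3×10³)(0.9⁴)/(8·8.8³·22) = 0.43926 N/mm
W = mg = 2.3 × 9.81 = 22.563 N
½kδ² − Wδ − Wh = 0 → δ = (W + √(W² + 2kWh))/k
δ = (22.563 + √(509.09 + 501.502))/0.43926 = (22.563 + 31.79)/0.43926 = 123.74 mm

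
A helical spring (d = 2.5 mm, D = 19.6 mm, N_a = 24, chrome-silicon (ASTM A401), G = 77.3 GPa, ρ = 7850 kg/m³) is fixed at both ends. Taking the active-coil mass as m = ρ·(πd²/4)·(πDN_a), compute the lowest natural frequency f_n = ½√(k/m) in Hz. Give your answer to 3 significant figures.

95.8 Hz

k = Gd⁴/(8D³N_a) = (77.3×10³)(2.5⁴)/(8·19.6³·24) = 2.0887 N/mm = 2088.7 N/m
Wire length L = πDN_a = π·19.6·24 = 1477.8 mm
m = ρ·(πd²/4)·L = 7850 × 4.9087×10⁻⁶ m² × 1.4778 m = 0.056945 kg
f_n = ½√(k/m) = 0.5·√(2088.7/0.056945) = 0.5·√(36679) = 95.758 Hz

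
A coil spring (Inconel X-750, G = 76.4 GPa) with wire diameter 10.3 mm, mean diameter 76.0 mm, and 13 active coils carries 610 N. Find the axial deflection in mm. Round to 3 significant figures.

k = Gd⁴/(8D³N_a) = (76.4×10³)(10.3⁴)/(8·76.0³·13) = 18.835 N/mm
δ = F/k = 610 / 18.835 = 32.386 mm

32.4 mm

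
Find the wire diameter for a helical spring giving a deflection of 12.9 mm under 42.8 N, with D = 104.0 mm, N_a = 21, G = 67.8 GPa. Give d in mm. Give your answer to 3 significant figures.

9.81 mm

Required rate k = F/δ = 42.8/12.9 = 3.3178 N/mm
d = (8D³N_a·k / G)^(1/4) = (8·104.0³·21·3.3178 / (67.8×10³))^0.25
  = (9247.7)^0.25 = 9.8064 mm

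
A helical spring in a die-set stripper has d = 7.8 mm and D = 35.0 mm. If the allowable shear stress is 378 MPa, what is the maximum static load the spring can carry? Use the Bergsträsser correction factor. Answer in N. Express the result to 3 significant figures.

C = D/d = 35.0/7.8 = 4.4872
K_B = (4C+2)/(4C−3) = 19.949/14.949 = 1.3345
τ_max = K·8FD/(πd³) → F_max = τ_allow·πd³/(8DK)
F_max = 378·π·7.8³/(8·35.0·1.3345) = 5.6354e+05/373.65 = 1508.2 N

1510 N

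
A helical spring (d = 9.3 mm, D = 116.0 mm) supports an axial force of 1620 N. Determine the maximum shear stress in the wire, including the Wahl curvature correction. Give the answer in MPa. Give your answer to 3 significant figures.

663 MPa

Spring index C = D/d = 116.0/9.3 = 12.4731
K_W = (4C−1)/(4C−4) + 0.615/C = 48.892/45.892 + 0.0493 = 1.1147
τ₀ = 8FD/(πd³) = 8·1620·116.0/(π·9.3³) = 1.50336e+06/2527 = 594.93 MPa
τ_max = K·τ₀ = 1.1147 × 594.93 = 663.15 MPa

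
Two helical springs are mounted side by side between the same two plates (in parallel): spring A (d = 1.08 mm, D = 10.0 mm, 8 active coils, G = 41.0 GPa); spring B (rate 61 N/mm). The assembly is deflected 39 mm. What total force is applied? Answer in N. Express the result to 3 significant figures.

2410 N

k_A = Gd⁴/(8D³N_a) = (41.0×10³)(1.08⁴)/(8·10.0³·8) = 0.87156 N/mm
Parallel: k_eq = 0.87156 + 61 = 61.872 N/mm
F = k_eq·δ = 61.872·39 = 2413 N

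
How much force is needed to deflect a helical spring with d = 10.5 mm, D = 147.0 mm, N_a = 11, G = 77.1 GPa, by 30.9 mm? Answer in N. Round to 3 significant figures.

104 N

k = Gd⁴/(8D³N_a) = (77.1×10³)(10.5⁴)/(8·147.0³·11) = 3.3526 N/mm
F = k·δ = 3.3526 × 30.9 = 103.59 N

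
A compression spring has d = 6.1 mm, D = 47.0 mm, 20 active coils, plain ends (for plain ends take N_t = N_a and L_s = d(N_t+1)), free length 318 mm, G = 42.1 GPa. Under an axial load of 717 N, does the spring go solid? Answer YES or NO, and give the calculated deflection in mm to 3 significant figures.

k = Gd⁴/(8D³N_a) = (42.1×10³)(6.1⁴)/(8·47.0³·20) = 3.509 N/mm
N_t = 20; L_s = 6.1·21 = 128.1 mm; δ_solid = L₀ − L_s = 318 − 128.1 = 189.9 mm
δ = F/k = 717/3.509 = 204.33 mm
δ ≥ δ_solid → spring goes solid

YES, δ = 204 mm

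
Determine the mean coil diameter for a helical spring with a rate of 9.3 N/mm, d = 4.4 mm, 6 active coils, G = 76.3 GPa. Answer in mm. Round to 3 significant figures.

40.0 mm

D = (Gd⁴/(8N_a·k))^(1/3) = (76.3×10³·4.4⁴/(8·6·9.3))^(1/3)
  = (64063.6)^(1/3) = 40.0132 mm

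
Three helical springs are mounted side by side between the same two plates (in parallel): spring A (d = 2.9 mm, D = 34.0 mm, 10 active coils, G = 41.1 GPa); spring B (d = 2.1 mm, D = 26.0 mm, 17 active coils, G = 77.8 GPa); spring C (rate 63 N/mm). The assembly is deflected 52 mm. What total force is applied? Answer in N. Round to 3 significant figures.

3360 N

k_A = Gd⁴/(8D³N_a) = (41.1×10³)(2.9⁴)/(8·34.0³·10) = 0.9245 N/mm
k_B = Gd⁴/(8D³N_a) = (77.8×10³)(2.1⁴)/(8·26.0³·17) = 0.63299 N/mm
Parallel: k_eq = 0.9245 + 0.63299 + 63 = 64.557 N/mm
F = k_eq·δ = 64.557·52 = 3357 N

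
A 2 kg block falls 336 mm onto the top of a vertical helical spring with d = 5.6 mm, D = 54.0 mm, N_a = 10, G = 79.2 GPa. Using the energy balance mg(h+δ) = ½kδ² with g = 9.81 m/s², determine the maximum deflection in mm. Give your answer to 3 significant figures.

k = Gd⁴/(8D³N_a) = (79.2×10³)(5.6⁴)/(8·54.0³·10) = 6.1831 N/mm
W = mg = 2 × 9.81 = 19.62 N
½kδ² − Wδ − Wh = 0 → δ = (W + √(W² + 2kWh))/k
δ = (19.62 + √(384.94 + 81521.9))/6.1831 = (19.62 + 286.19)/6.1831 = 49.46 mm

49.5 mm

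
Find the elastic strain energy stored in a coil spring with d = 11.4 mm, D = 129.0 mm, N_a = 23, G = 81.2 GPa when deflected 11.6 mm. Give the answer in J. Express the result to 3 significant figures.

0.234 J

k = Gd⁴/(8D³N_a) = (81.2×10³)(11.4⁴)/(8·129.0³·23) = 3.4721 N/mm
U = ½kδ² = 0.5 × 3.4721 × 11.6² = 233.6 N·mm = 0.2336 J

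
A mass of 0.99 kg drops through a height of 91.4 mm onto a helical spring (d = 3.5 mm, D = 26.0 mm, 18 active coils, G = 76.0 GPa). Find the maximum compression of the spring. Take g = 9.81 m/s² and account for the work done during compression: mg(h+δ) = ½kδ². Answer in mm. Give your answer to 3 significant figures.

k = Gd⁴/(8D³N_a) = (76.0×10³)(3.5⁴)/(8·26.0³·18) = 4.5061 N/mm
W = mg = 0.99 × 9.81 = 9.7119 N
½kδ² − Wδ − Wh = 0 → δ = (W + √(W² + 2kWh))/k
δ = (9.7119 + √(94.321 + 7999.88))/4.5061 = (9.7119 + 89.968)/4.5061 = 22.121 mm

22.1 mm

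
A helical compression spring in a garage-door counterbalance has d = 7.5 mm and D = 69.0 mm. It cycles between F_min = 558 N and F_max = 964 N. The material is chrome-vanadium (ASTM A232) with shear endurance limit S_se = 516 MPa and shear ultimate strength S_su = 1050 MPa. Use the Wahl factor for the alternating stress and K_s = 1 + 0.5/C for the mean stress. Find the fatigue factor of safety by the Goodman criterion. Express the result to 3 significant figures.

1.97

C = D/d = 69.0/7.5 = 9.2000; K_W = (4C−1)/(4C−4)+0.615/C = 1.1583; K_s = 1+0.5/C = 1.0543
F_a = (F_max−F_min)/2 = 203 N; F_m = (F_max+F_min)/2 = 761 N
τ_a = K_W·8F_aD/(πd³) = 1.1583 × 84.548 = 97.932 MPa
τ_m = K_s·8F_mD/(πd³) = 1.0543 × 316.95 = 334.18 MPa
Goodman: 1/n_f = τ_a/S_se + τ_m/S_su = 97.932/516 + 334.18/1050 = 0.18979 + 0.31826 = 0.50805
n_f = 1/0.50805 = 1.968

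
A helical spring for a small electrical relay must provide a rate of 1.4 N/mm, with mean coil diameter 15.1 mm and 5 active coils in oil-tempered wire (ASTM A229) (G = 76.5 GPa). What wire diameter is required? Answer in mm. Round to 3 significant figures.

d = (8D³N_a·k / G)^(1/4) = (8·15.1³·5·1.4 / (76.5×10³))^0.25
  = (2.5203)^0.25 = 1.2600 mm

1.26 mm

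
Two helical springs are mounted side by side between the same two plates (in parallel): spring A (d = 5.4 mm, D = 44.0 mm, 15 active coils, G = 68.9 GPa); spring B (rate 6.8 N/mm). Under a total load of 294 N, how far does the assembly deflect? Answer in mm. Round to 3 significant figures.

k_A = Gd⁴/(8D³N_a) = (68.9×10³)(5.4⁴)/(8·44.0³·15) = 5.7313 N/mm
Parallel: k_eq = 5.7313 + 6.8 = 12.531 N/mm
δ = F/k_eq = 294/12.531 = 23.461 mm

23.5 mm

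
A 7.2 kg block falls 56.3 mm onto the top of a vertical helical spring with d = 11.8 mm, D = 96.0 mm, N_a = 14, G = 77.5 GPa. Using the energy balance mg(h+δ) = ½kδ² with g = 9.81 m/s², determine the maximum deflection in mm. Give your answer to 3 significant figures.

k = Gd⁴/(8D³N_a) = (77.5×10³)(11.8⁴)/(8·96.0³·14) = 15.163 N/mm
W = mg = 7.2 × 9.81 = 70.632 N
½kδ² − Wδ − Wh = 0 → δ = (W + √(W² + 2kWh))/k
δ = (70.632 + √(4988.9 + 120597))/15.163 = (70.632 + 354.38)/15.163 = 28.029 mm

28.0 mm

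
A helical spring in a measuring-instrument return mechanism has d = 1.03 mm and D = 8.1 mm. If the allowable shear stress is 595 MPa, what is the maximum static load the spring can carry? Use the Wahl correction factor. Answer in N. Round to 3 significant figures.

C = D/d = 8.1/1.03 = 7.8641
K_W = (4C−1)/(4C−4) + 0.615/C = 30.456/27.456 + 0.0782 = 1.1875
τ_max = K·8FD/(πd³) → F_max = τ_allow·πd³/(8DK)
F_max = 595·π·1.03³/(8·8.1·1.1875) = 2042.6/76.948 = 26.545 N

26.5 N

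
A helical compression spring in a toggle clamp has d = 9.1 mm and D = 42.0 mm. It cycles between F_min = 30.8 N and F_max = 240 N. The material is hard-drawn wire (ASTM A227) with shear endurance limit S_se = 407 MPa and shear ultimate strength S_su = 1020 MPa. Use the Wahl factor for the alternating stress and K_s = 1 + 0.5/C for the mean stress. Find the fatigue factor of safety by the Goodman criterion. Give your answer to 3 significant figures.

14.3

C = D/d = 42.0/9.1 = 4.6154; K_W = (4C−1)/(4C−4)+0.615/C = 1.3407; K_s = 1+0.5/C = 1.1083
F_a = (F_max−F_min)/2 = 104.6 N; F_m = (F_max+F_min)/2 = 135.4 N
τ_a = K_W·8F_aD/(πd³) = 1.3407 × 14.846 = 19.903 MPa
τ_m = K_s·8F_mD/(πd³) = 1.1083 × 19.217 = 21.299 MPa
Goodman: 1/n_f = τ_a/S_se + τ_m/S_su = 19.903/407 + 21.299/1020 = 0.04890 + 0.02088 = 0.069784
n_f = 1/0.069784 = 14.33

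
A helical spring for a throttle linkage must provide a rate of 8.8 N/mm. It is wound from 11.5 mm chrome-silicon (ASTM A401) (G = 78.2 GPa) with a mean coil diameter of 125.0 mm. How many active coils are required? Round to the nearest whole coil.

N_a = Gd⁴/(8D³k) = (78.2×10³ × 11.5⁴)/(8 × 125.0³ × 8.8)
    = 1.36772e+09 / 1.375e+08 = 9.947 → 10 coils

10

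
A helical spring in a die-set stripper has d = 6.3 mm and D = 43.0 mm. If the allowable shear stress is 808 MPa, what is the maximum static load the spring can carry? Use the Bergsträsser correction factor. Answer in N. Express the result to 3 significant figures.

C = D/d = 43.0/6.3 = 6.8254
K_B = (4C+2)/(4C−3) = 29.302/24.302 = 1.2057
τ_max = K·8FD/(πd³) → F_max = τ_allow·πd³/(8DK)
F_max = 808·π·6.3³/(8·43.0·1.2057) = 6.3472e+05/414.78 = 1530.3 N

1530 N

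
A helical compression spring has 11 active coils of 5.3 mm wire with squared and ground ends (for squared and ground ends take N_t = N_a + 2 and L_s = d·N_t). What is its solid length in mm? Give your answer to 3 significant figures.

68.9 mm

squared and ground ends: N_t = N_a + 2 = 11 + 2 = 13
L_s = d·N_t = 5.3 × 13 = 68.9 mm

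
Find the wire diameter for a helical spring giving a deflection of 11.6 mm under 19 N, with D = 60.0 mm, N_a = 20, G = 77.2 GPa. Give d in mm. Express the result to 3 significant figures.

Required rate k = F/δ = 19/11.6 = 1.6379 N/mm
d = (8D³N_a·k / G)^(1/4) = (8·60.0³·20·1.6379 / (77.2×10³))^0.25
  = (733.25)^0.25 = 5.2037 mm

5.20 mm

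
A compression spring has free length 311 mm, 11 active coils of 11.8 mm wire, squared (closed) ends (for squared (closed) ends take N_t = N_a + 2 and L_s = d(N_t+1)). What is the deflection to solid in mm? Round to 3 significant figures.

N_t = 13; L_s = 11.8·14 = 165.2 mm
δ_solid = L₀ − L_s = 311 − 165.2 = 145.8 mm

146 mm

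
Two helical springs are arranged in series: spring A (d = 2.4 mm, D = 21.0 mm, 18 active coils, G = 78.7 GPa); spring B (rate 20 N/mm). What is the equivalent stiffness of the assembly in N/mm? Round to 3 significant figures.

1.78 N/mm

k_A = Gd⁴/(8D³N_a) = (78.7×10³)(2.4⁴)/(8·21.0³·18) = 1.9579 N/mm
Series: 1/k_eq = 1/1.9579 + 1/20 = 0.56074; k_eq = 1.7834 N/mm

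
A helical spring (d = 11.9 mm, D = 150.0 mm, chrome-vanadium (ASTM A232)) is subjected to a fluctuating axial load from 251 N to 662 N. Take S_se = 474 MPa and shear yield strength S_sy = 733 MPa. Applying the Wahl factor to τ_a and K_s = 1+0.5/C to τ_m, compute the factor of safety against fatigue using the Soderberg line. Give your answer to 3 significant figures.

C = D/d = 150.0/11.9 = 12.6050; K_W = (4C−1)/(4C−4)+0.615/C = 1.1134; K_s = 1+0.5/C = 1.0397
F_a = (F_max−F_min)/2 = 205.5 N; F_m = (F_max+F_min)/2 = 456.5 N
τ_a = K_W·8F_aD/(πd³) = 1.1134 × 46.58 = 51.863 MPa
τ_m = K_s·8F_mD/(πd³) = 1.0397 × 103.47 = 107.58 MPa
Soderberg: 1/n_f = τ_a/S_se + τ_m/S_sy = 51.863/474 + 107.58/733 = 0.10942 + 0.14676 = 0.25618
n_f = 1/0.25618 = 3.903

3.90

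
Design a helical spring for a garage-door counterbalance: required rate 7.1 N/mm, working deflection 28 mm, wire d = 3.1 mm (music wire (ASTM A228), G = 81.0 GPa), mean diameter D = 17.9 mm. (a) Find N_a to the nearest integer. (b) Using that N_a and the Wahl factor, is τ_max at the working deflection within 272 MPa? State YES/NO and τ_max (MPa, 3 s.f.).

(a) 23 coils; (b) NO, τ_max = 384 MPa

N_a = Gd⁴/(8D³k) = (81.0×10³)(3.1⁴)/(8·17.9³·7.1) = 22.96 → N_a = 23
Actual rate k = Gd⁴/(8D³·23) = 7.0885 N/mm
Working load F = kδ = 7.0885·28 = 198.48 N
C = 17.9/3.1 = 5.7742; K_W = (4C−1)/(4C−4)+0.615/C = 1.2636
τ_max = K_W·8FD/(πd³) = 1.2636·303.68 = 383.74 MPa
τ_max > 272 MPa → exceeds allowable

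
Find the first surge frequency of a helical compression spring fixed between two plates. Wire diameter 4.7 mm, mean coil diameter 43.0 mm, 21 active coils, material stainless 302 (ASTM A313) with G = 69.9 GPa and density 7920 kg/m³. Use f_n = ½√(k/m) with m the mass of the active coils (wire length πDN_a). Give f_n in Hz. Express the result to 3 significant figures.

40.5 Hz

k = Gd⁴/(8D³N_a) = (69.9×10³)(4.7⁴)/(8·43.0³·21) = 2.5536 N/mm = 2553.6 N/m
Wire length L = πDN_a = π·43.0·21 = 2836.9 mm
m = ρ·(πd²/4)·L = 7920 × 17.349×10⁻⁶ m² × 2.8369 m = 0.38981 kg
f_n = ½√(k/m) = 0.5·√(2553.6/0.38981) = 0.5·√(6551) = 40.469 Hz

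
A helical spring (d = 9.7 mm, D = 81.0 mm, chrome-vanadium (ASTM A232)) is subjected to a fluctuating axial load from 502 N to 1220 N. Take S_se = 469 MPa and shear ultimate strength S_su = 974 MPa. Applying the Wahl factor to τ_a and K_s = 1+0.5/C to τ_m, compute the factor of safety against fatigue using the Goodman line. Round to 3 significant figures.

2.41

C = D/d = 81.0/9.7 = 8.3505; K_W = (4C−1)/(4C−4)+0.615/C = 1.1757; K_s = 1+0.5/C = 1.0599
F_a = (F_max−F_min)/2 = 359 N; F_m = (F_max+F_min)/2 = 861 N
τ_a = K_W·8F_aD/(πd³) = 1.1757 × 81.134 = 95.388 MPa
τ_m = K_s·8F_mD/(πd³) = 1.0599 × 194.59 = 206.24 MPa
Goodman: 1/n_f = τ_a/S_se + τ_m/S_su = 95.388/469 + 206.24/974 = 0.20339 + 0.21174 = 0.41513
n_f = 1/0.41513 = 2.409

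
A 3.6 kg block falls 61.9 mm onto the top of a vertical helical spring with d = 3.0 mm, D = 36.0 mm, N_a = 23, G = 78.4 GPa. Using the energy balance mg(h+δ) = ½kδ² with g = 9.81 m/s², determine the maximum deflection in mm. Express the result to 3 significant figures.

k = Gd⁴/(8D³N_a) = (78.4×10³)(3.0⁴)/(8·36.0³·23) = 0.73973 N/mm
W = mg = 3.6 × 9.81 = 35.316 N
½kδ² − Wδ − Wh = 0 → δ = (W + √(W² + 2kWh))/k
δ = (35.316 + √(1247.2 + 3234.21))/0.73973 = (35.316 + 66.943)/0.73973 = 138.24 mm

138 mm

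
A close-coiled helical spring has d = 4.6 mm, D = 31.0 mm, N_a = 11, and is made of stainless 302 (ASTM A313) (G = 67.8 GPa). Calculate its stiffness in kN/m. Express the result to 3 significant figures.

k = Gd⁴/(8D³N_a) = (67.8×10³ × 4.6⁴) / (8 × 31.0³ × 11)
  = 3.03572e+07 / 2.62161e+06 = 11.58 N/mm

11.6 kN/m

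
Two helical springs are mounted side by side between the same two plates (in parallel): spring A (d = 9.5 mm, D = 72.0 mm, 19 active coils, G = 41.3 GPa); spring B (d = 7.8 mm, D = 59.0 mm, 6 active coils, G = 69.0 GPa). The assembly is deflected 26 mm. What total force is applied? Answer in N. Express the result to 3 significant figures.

k_A = Gd⁴/(8D³N_a) = (41.3×10³)(9.5⁴)/(8·72.0³·19) = 5.9293 N/mm
k_B = Gd⁴/(8D³N_a) = (69.0×10³)(7.8⁴)/(8·59.0³·6) = 25.908 N/mm
Parallel: k_eq = 5.9293 + 25.908 = 31.837 N/mm
F = k_eq·δ = 31.837·26 = 827.76 N

828 N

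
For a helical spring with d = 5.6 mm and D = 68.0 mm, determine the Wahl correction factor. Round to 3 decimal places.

C = D/d = 68.0/5.6 = 12.1429
K_W = (4C−1)/(4C−4) + 0.615/C = 47.571/44.571 + 0.0506 = 1.1180

1.118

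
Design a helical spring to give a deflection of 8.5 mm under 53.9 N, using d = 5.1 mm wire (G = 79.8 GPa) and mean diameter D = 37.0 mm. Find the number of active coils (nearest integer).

21

Required rate k = F/δ = 53.9/8.5 = 6.3412 N/mm
N_a = Gd⁴/(8D³k) = (79.8×10³ × 5.1⁴)/(8 × 37.0³ × 6.3412)
    = 5.39863e+07 / 2.5696e+06 = 21.01 → 21 coils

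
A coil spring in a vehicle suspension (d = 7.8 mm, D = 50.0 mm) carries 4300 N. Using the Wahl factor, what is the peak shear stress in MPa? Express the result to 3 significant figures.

1420 MPa

Spring index C = D/d = 50.0/7.8 = 6.4103
K_W = (4C−1)/(4C−4) + 0.615/C = 24.641/21.641 + 0.0959 = 1.2346
τ₀ = 8FD/(πd³) = 8·4300·50.0/(π·7.8³) = 1.72e+06/1490.8 = 1153.7 MPa
τ_max = K·τ₀ = 1.2346 × 1153.7 = 1424.3 MPa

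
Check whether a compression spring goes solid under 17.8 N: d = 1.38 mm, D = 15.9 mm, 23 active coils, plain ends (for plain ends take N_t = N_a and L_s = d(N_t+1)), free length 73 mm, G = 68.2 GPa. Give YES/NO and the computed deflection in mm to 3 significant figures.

k = Gd⁴/(8D³N_a) = (68.2×10³)(1.38⁴)/(8·15.9³·23) = 0.33442 N/mm
N_t = 23; L_s = 1.38·24 = 33.12 mm; δ_solid = L₀ − L_s = 73 − 33.12 = 39.88 mm
δ = F/k = 17.8/0.33442 = 53.227 mm
δ ≥ δ_solid → spring goes solid

YES, δ = 53.2 mm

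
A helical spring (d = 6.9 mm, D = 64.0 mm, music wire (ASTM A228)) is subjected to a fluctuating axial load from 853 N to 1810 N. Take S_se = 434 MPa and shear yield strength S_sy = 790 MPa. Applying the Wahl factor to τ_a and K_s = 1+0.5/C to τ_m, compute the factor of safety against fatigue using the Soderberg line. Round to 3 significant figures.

C = D/d = 64.0/6.9 = 9.2754; K_W = (4C−1)/(4C−4)+0.615/C = 1.1569; K_s = 1+0.5/C = 1.0539
F_a = (F_max−F_min)/2 = 478.5 N; F_m = (F_max+F_min)/2 = 1331.5 N
τ_a = K_W·8F_aD/(πd³) = 1.1569 × 237.39 = 274.64 MPa
τ_m = K_s·8F_mD/(πd³) = 1.0539 × 660.56 = 696.17 MPa
Soderberg: 1/n_f = τ_a/S_se + τ_m/S_sy = 274.64/434 + 696.17/790 = 0.63281 + 0.88123 = 1.514
n_f = 1/1.514 = 0.6605

0.660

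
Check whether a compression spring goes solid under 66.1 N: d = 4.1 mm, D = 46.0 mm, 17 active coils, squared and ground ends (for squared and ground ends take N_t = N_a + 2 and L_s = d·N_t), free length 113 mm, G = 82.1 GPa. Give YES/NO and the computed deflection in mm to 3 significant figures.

k = Gd⁴/(8D³N_a) = (82.1×10³)(4.1⁴)/(8·46.0³·17) = 1.7525 N/mm
N_t = 19; L_s = 4.1·19 = 77.9 mm; δ_solid = L₀ − L_s = 113 − 77.9 = 35.1 mm
δ = F/k = 66.1/1.7525 = 37.717 mm
δ ≥ δ_solid → spring goes solid

YES, δ = 37.7 mm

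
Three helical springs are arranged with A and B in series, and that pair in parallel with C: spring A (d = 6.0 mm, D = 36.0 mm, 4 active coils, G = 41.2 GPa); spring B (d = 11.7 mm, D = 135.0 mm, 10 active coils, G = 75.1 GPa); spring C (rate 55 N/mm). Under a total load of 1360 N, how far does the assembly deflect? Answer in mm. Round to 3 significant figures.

22.3 mm

k_A = Gd⁴/(8D³N_a) = (41.2×10³)(6.0⁴)/(8·36.0³·4) = 35.764 N/mm
k_B = Gd⁴/(8D³N_a) = (75.1×10³)(11.7⁴)/(8·135.0³·10) = 7.1498 N/mm
Springs A,B series: k_AB = 1/(1/35.764+1/7.1498) = 5.9586 N/mm; parallel with C: k_eq = 5.9586+55 = 60.959 N/mm
δ = F/k_eq = 1360/60.959 = 22.31 mm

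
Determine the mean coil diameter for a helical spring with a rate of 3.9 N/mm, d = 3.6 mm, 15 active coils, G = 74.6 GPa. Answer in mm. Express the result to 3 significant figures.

29.9 mm

D = (Gd⁴/(8N_a·k))^(1/3) = (74.6×10³·3.6⁴/(8·15·3.9))^(1/3)
  = (26773.4)^(1/3) = 29.9158 mm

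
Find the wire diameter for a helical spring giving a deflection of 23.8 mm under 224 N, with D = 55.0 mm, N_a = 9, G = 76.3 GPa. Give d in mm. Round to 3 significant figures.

6.20 mm

Required rate k = F/δ = 224/23.8 = 9.4118 N/mm
d = (8D³N_a·k / G)^(1/4) = (8·55.0³·9·9.4118 / (76.3×10³))^0.25
  = (1477.6)^0.25 = 6.2000 mm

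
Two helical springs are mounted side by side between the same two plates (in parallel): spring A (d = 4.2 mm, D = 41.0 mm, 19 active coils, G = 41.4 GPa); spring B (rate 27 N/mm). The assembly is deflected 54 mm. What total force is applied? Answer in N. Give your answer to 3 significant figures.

1520 N

k_A = Gd⁴/(8D³N_a) = (41.4×10³)(4.2⁴)/(8·41.0³·19) = 1.2297 N/mm
Parallel: k_eq = 1.2297 + 27 = 28.23 N/mm
F = k_eq·δ = 28.23·54 = 1524.4 N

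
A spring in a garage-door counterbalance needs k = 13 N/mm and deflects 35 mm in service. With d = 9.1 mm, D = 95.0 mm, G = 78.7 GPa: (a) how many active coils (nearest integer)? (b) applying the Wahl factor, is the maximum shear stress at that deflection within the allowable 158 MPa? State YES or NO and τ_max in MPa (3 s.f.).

N_a = Gd⁴/(8D³k) = (78.7×10³)(9.1⁴)/(8·95.0³·13) = 6.053 → N_a = 6
Actual rate k = Gd⁴/(8D³·6) = 13.114 N/mm
Working load F = kδ = 13.114·35 = 458.98 N
C = 95.0/9.1 = 10.4396; K_W = (4C−1)/(4C−4)+0.615/C = 1.1384
τ_max = K_W·8FD/(πd³) = 1.1384·147.35 = 167.73 MPa
τ_max > 158 MPa → exceeds allowable

(a) 6 coils; (b) NO, τ_max = 168 MPa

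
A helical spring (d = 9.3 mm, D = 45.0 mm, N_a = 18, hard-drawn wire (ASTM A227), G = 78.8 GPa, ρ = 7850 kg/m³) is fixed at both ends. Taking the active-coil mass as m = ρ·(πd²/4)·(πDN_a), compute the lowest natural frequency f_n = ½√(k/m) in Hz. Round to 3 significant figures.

k = Gd⁴/(8D³N_a) = (78.8×10³)(9.3⁴)/(8·45.0³·18) = 44.922 N/mm = 44922 N/m
Wire length L = πDN_a = π·45.0·18 = 2544.7 mm
m = ρ·(πd²/4)·L = 7850 × 67.929×10⁻⁶ m² × 2.5447 m = 1.3569 kg
f_n = ½√(k/m) = 0.5·√(44922/1.3569) = 0.5·√(33105) = 90.974 Hz

91.0 Hz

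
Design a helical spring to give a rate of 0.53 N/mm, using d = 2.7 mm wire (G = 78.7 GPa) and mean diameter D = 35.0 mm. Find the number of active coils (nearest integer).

23

N_a = Gd⁴/(8D³k) = (78.7×10³ × 2.7⁴)/(8 × 35.0³ × 0.53)
    = 4.18244e+06 / 181790 = 23.01 → 23 coils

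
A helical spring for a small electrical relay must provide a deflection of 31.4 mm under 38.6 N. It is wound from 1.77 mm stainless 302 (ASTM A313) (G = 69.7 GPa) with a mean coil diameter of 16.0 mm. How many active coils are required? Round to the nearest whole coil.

17

Required rate k = F/δ = 38.6/31.4 = 1.2293 N/mm
N_a = Gd⁴/(8D³k) = (69.7×10³ × 1.77⁴)/(8 × 16.0³ × 1.2293)
    = 684110 / 40281.7 = 16.98 → 17 coils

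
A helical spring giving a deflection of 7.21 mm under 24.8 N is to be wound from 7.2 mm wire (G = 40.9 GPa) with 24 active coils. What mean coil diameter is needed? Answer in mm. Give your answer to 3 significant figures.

Required rate k = F/δ = 24.8/7.21 = 3.4397 N/mm
D = (Gd⁴/(8N_a·k))^(1/3) = (40.9×10³·7.2⁴/(8·24·3.4397))^(1/3)
  = (166432)^(1/3) = 55.0062 mm

55.0 mm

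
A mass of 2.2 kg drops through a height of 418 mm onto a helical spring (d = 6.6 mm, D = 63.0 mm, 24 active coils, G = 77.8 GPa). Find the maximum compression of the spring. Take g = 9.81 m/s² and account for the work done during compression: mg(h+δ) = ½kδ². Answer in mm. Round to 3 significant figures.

k = Gd⁴/(8D³N_a) = (77.8×10³)(6.6⁴)/(8·63.0³·24) = 3.0749 N/mm
W = mg = 2.2 × 9.81 = 21.582 N
½kδ² − Wδ − Wh = 0 → δ = (W + √(W² + 2kWh))/k
δ = (21.582 + √(465.78 + 55479.2))/3.0749 = (21.582 + 236.53)/3.0749 = 83.94 mm

83.9 mm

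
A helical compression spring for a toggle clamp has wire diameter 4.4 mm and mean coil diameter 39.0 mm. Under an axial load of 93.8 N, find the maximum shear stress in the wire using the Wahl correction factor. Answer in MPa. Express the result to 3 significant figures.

Spring index C = D/d = 39.0/4.4 = 8.8636
K_W = (4C−1)/(4C−4) + 0.615/C = 34.455/31.455 + 0.0694 = 1.1648
τ₀ = 8FD/(πd³) = 8·93.8·39.0/(π·4.4³) = 29265.6/267.61 = 109.36 MPa
τ_max = K·τ₀ = 1.1648 × 109.36 = 127.38 MPa

127 MPa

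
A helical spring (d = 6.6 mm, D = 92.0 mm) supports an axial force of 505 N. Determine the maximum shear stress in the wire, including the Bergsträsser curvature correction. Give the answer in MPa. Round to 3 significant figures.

Spring index C = D/d = 92.0/6.6 = 13.9394
K_B = (4C+2)/(4C−3) = 57.758/52.758 = 1.0948
τ₀ = 8FD/(πd³) = 8·505·92.0/(π·6.6³) = 371680/903.2 = 411.52 MPa
τ_max = K·τ₀ = 1.0948 × 411.52 = 450.52 MPa

451 MPa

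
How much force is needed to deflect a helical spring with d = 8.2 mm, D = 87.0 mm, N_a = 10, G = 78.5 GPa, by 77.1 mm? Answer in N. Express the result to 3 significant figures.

k = Gd⁴/(8D³N_a) = (78.5×10³)(8.2⁴)/(8·87.0³·10) = 6.7372 N/mm
F = k·δ = 6.7372 × 77.1 = 519.44 N

519 N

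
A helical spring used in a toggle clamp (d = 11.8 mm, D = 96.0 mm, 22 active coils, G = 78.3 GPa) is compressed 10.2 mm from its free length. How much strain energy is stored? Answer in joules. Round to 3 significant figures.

k = Gd⁴/(8D³N_a) = (78.3×10³)(11.8⁴)/(8·96.0³·22) = 9.7491 N/mm
U = ½kδ² = 0.5 × 9.7491 × 10.2² = 507.15 N·mm = 0.50715 J

0.507 J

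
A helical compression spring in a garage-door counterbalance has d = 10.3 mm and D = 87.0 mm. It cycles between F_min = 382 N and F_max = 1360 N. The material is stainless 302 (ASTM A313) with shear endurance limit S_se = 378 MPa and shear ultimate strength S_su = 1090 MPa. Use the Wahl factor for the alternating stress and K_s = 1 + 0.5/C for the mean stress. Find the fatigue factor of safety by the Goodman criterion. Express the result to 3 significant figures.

2.09

C = D/d = 87.0/10.3 = 8.4466; K_W = (4C−1)/(4C−4)+0.615/C = 1.1735; K_s = 1+0.5/C = 1.0592
F_a = (F_max−F_min)/2 = 489 N; F_m = (F_max+F_min)/2 = 871 N
τ_a = K_W·8F_aD/(πd³) = 1.1735 × 99.142 = 116.35 MPa
τ_m = K_s·8F_mD/(πd³) = 1.0592 × 176.59 = 187.04 MPa
Goodman: 1/n_f = τ_a/S_se + τ_m/S_su = 116.35/378 + 187.04/1090 = 0.30779 + 0.17160 = 0.47939
n_f = 1/0.47939 = 2.086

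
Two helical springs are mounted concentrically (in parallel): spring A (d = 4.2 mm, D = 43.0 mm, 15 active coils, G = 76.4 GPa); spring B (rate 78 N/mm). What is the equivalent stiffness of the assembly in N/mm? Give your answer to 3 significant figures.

k_A = Gd⁴/(8D³N_a) = (76.4×10³)(4.2⁴)/(8·43.0³·15) = 2.4917 N/mm
Parallel: k_eq = 2.4917 + 78 = 80.492 N/mm

80.5 N/mm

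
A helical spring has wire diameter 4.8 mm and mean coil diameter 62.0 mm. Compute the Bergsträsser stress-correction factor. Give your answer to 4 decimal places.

C = D/d = 62.0/4.8 = 12.9167
K_B = (4C+2)/(4C−3) = 53.667/48.667 = 1.1027

1.1027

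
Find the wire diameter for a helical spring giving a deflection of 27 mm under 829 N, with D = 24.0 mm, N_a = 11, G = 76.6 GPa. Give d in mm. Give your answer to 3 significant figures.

4.70 mm

Required rate k = F/δ = 829/27 = 30.704 N/mm
d = (8D³N_a·k / G)^(1/4) = (8·24.0³·11·30.704 / (76.6×10³))^0.25
  = (487.62)^0.25 = 4.6992 mm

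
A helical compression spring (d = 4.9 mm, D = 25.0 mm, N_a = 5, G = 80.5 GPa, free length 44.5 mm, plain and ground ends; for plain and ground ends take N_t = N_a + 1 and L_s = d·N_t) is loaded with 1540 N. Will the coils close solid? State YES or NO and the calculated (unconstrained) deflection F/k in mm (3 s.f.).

k = Gd⁴/(8D³N_a) = (80.5×10³)(4.9⁴)/(8·25.0³·5) = 74.251 N/mm
N_t = 6; L_s = 4.9·6 = 29.4 mm; δ_solid = L₀ − L_s = 44.5 − 29.4 = 15.1 mm
δ = F/k = 1540/74.251 = 20.741 mm
δ ≥ δ_solid → spring goes solid

YES, δ = 20.7 mm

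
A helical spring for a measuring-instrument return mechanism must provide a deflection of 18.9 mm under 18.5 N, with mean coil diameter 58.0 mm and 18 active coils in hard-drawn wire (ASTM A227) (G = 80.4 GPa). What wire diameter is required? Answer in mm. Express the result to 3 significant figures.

Required rate k = F/δ = 18.5/18.9 = 0.97884 N/mm
d = (8D³N_a·k / G)^(1/4) = (8·58.0³·18·0.97884 / (80.4×10³))^0.25
  = (342.06)^0.25 = 4.3006 mm

4.30 mm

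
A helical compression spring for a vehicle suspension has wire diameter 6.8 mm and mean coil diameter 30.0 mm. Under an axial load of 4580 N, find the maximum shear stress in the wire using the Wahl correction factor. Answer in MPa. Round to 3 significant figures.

Spring index C = D/d = 30.0/6.8 = 4.4118
K_W = (4C−1)/(4C−4) + 0.615/C = 16.647/13.647 + 0.1394 = 1.3592
τ₀ = 8FD/(πd³) = 8·4580·30.0/(π·6.8³) = 1.0992e+06/987.82 = 1112.8 MPa
τ_max = K·τ₀ = 1.3592 × 1112.8 = 1512.5 MPa

1510 MPa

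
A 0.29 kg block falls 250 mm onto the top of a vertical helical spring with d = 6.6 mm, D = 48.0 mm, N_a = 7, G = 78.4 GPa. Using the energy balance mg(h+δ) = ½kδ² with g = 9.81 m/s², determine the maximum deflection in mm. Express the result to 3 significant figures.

7.81 mm

k = Gd⁴/(8D³N_a) = (78.4×10³)(6.6⁴)/(8·48.0³·7) = 24.02 N/mm
W = mg = 0.29 × 9.81 = 2.8449 N
½kδ² − Wδ − Wh = 0 → δ = (W + √(W² + 2kWh))/k
δ = (2.8449 + √(8.0935 + 34167.8))/24.02 = (2.8449 + 184.87)/24.02 = 7.8147 mm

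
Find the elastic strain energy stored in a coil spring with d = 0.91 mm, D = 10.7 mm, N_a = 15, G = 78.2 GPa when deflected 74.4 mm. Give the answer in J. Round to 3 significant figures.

1.01 J

k = Gd⁴/(8D³N_a) = (78.2×10³)(0.91⁴)/(8·10.7³·15) = 0.36479 N/mm
U = ½kδ² = 0.5 × 0.36479 × 74.4² = 1009.6 N·mm = 1.0096 J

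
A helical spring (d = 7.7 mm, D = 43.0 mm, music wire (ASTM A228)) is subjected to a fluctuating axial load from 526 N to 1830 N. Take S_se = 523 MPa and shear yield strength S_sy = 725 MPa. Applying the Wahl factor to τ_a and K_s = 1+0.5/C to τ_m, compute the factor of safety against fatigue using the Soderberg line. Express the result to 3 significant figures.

1.24

C = D/d = 43.0/7.7 = 5.5844; K_W = (4C−1)/(4C−4)+0.615/C = 1.2737; K_s = 1+0.5/C = 1.0895
F_a = (F_max−F_min)/2 = 652 N; F_m = (F_max+F_min)/2 = 1178 N
τ_a = K_W·8F_aD/(πd³) = 1.2737 × 156.38 = 199.19 MPa
τ_m = K_s·8F_mD/(πd³) = 1.0895 × 282.54 = 307.84 MPa
Soderberg: 1/n_f = τ_a/S_se + τ_m/S_sy = 199.19/523 + 307.84/725 = 0.38085 + 0.42460 = 0.80546
n_f = 1/0.80546 = 1.242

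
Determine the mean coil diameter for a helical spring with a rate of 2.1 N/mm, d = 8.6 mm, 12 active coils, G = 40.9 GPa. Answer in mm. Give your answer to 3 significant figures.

D = (Gd⁴/(8N_a·k))^(1/3) = (40.9×10³·8.6⁴/(8·12·2.1))^(1/3)
  = (1.10975e+06)^(1/3) = 103.5322 mm

104 mm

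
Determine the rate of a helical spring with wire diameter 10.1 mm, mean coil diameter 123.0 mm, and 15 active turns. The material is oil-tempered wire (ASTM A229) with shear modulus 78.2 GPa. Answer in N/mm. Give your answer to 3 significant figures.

k = Gd⁴/(8D³N_a) = (78.2×10³ × 10.1⁴) / (8 × 123.0³ × 15)
  = 8.13752e+08 / 2.23304e+08 = 3.6441 N/mm

3.64 N/mm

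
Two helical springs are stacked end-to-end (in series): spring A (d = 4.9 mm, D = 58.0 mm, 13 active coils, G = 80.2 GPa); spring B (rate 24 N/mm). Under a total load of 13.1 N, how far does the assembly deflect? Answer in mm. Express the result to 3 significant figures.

k_A = Gd⁴/(8D³N_a) = (80.2×10³)(4.9⁴)/(8·58.0³·13) = 2.2785 N/mm
Series: 1/k_eq = 1/2.2785 + 1/24 = 0.48056; k_eq = 2.0809 N/mm
δ = F/k_eq = 13.1/2.0809 = 6.2953 mm

6.30 mm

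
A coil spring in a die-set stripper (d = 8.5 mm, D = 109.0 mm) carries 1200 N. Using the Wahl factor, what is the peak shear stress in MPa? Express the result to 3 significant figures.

603 MPa

Spring index C = D/d = 109.0/8.5 = 12.8235
K_W = (4C−1)/(4C−4) + 0.615/C = 50.294/47.294 + 0.0480 = 1.1114
τ₀ = 8FD/(πd³) = 8·1200·109.0/(π·8.5³) = 1.0464e+06/1929.3 = 542.36 MPa
τ_max = K·τ₀ = 1.1114 × 542.36 = 602.78 MPa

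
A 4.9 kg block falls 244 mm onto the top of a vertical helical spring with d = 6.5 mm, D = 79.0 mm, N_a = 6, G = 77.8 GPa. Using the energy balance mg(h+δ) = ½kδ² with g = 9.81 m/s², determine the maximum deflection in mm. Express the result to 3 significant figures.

k = Gd⁴/(8D³N_a) = (77.8×10³)(6.5⁴)/(8·79.0³·6) = 5.8683 N/mm
W = mg = 4.9 × 9.81 = 48.069 N
½kδ² − Wδ − Wh = 0 → δ = (W + √(W² + 2kWh))/k
δ = (48.069 + √(2310.6 + 137656))/5.8683 = (48.069 + 374.12)/5.8683 = 71.945 mm

71.9 mm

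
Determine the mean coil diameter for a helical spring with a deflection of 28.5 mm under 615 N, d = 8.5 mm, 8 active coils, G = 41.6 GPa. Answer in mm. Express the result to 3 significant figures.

Required rate k = F/δ = 615/28.5 = 21.579 N/mm
D = (Gd⁴/(8N_a·k))^(1/3) = (41.6×10³·8.5⁴/(8·8·21.579))^(1/3)
  = (157238)^(1/3) = 53.9742 mm

54.0 mm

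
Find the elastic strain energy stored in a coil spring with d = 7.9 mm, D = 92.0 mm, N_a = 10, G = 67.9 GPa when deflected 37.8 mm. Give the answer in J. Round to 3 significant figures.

3.03 J

k = Gd⁴/(8D³N_a) = (67.9×10³)(7.9⁴)/(8·92.0³·10) = 4.2455 N/mm
U = ½kδ² = 0.5 × 4.2455 × 37.8² = 3033 N·mm = 3.033 J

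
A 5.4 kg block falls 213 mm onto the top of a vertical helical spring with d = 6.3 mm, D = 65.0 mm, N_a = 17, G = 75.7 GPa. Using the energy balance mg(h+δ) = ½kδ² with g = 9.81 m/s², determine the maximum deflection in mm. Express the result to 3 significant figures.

102 mm

k = Gd⁴/(8D³N_a) = (75.7×10³)(6.3⁴)/(8·65.0³·17) = 3.1929 N/mm
W = mg = 5.4 × 9.81 = 52.974 N
½kδ² − Wδ − Wh = 0 → δ = (W + √(W² + 2kWh))/k
δ = (52.974 + √(2806.2 + 72052.9))/3.1929 = (52.974 + 273.6)/3.1929 = 102.28 mm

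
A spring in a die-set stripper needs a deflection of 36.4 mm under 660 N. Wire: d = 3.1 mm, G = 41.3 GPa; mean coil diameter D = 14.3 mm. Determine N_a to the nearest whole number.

9

Required rate k = F/δ = 660/36.4 = 18.132 N/mm
N_a = Gd⁴/(8D³k) = (41.3×10³ × 3.1⁴)/(8 × 14.3³ × 18.132)
    = 3.81414e+06 / 424171 = 8.992 → 9 coils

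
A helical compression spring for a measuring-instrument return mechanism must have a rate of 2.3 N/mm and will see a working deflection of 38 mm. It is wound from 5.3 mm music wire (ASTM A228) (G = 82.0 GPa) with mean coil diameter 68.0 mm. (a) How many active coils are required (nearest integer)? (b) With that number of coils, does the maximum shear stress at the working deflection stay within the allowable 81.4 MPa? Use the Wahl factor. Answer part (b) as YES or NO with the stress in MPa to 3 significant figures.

N_a = Gd⁴/(8D³k) = (82.0×10³)(5.3⁴)/(8·68.0³·2.3) = 11.18 → N_a = 11
Actual rate k = Gd⁴/(8D³·11) = 2.3383 N/mm
Working load F = kδ = 2.3383·38 = 88.857 N
C = 68.0/5.3 = 12.8302; K_W = (4C−1)/(4C−4)+0.615/C = 1.1113
τ_max = K_W·8FD/(πd³) = 1.1113·103.35 = 114.86 MPa
τ_max > 81.4 MPa → exceeds allowable

(a) 11 coils; (b) NO, τ_max = 115 MPa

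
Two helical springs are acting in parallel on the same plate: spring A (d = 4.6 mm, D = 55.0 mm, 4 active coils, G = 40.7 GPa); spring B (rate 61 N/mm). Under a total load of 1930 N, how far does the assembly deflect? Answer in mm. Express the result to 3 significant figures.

k_A = Gd⁴/(8D³N_a) = (40.7×10³)(4.6⁴)/(8·55.0³·4) = 3.4228 N/mm
Parallel: k_eq = 3.4228 + 61 = 64.423 N/mm
δ = F/k_eq = 1930/64.423 = 29.958 mm

30.0 mm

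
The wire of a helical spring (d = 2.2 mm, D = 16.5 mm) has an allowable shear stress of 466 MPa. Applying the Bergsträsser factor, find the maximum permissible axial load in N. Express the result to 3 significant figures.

C = D/d = 16.5/2.2 = 7.5000
K_B = (4C+2)/(4C−3) = 32.000/27.000 = 1.1852
τ_max = K·8FD/(πd³) → F_max = τ_allow·πd³/(8DK)
F_max = 466·π·2.2³/(8·16.5·1.1852) = 15588/156.44 = 99.642 N

99.6 N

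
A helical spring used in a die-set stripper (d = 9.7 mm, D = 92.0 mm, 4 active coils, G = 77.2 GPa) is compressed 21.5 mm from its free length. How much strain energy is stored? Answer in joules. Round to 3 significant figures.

6.34 J

k = Gd⁴/(8D³N_a) = (77.2×10³)(9.7⁴)/(8·92.0³·4) = 27.428 N/mm
U = ½kδ² = 0.5 × 27.428 × 21.5² = 6339.2 N·mm = 6.3392 J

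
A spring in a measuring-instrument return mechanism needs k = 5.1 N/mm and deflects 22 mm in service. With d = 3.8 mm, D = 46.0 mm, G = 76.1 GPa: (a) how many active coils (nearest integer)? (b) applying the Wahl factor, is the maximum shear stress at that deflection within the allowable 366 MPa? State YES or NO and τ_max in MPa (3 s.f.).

N_a = Gd⁴/(8D³k) = (76.1×10³)(3.8⁴)/(8·46.0³·5.1) = 3.996 → N_a = 4
Actual rate k = Gd⁴/(8D³·4) = 5.0944 N/mm
Working load F = kδ = 5.0944·22 = 112.08 N
C = 46.0/3.8 = 12.1053; K_W = (4C−1)/(4C−4)+0.615/C = 1.1183
τ_max = K_W·8FD/(πd³) = 1.1183·239.26 = 267.57 MPa
τ_max ≤ 366 MPa → acceptable

(a) 4 coils; (b) YES, τ_max = 268 MPa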